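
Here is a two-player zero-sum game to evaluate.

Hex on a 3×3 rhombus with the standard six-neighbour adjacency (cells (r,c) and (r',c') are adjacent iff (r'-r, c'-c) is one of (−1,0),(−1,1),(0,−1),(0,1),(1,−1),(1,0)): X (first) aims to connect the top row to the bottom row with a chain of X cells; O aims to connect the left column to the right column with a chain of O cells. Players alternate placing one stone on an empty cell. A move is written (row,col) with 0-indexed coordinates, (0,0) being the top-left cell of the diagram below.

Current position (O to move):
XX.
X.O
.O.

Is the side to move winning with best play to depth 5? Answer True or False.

O winning at [XX./X.O/.O.]: True

[XX./X.O/.O.] O move#1: (0,2):-1/XXO/X.O/.O., (1,1):-1/XX./XOO/.O., (2,0):+1/XX./X.O/OO.*, (2,2):-1/XX./X.O/.OO
[XX./X.O/OO.] end (terminal -1, X#2); searched XX./X.O/.O. to 5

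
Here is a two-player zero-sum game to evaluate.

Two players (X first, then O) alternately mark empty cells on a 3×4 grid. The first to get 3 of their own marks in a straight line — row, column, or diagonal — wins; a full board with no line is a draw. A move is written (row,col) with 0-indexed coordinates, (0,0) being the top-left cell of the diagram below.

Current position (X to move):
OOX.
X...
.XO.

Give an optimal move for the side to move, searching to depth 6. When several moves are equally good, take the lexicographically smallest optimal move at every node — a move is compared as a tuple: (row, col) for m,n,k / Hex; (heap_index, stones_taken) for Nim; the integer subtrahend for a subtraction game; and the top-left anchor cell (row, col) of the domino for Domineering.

ply 1, X at OOX./X.../.XO. | (0,3)=-1→OOXX/X.../.XO.; (1,1)=+1→OOX./XX../.XO.*; (1,2)=-1→OOX./X.X./.XO.; (1,3)=-1→OOX./X..X/.XO.; (2,0)=-1→OOX./X.../XXO.; (2,3)=-1→OOX./X.../.XOX
ply 2, O at OOX./XX../.XO. | (0,3)=-1→OOXO/XX../.XO.*; (1,2)=-1→OOX./XXO./.XO.; (1,3)=-1→OOX./XX.O/.XO.; (2,0)=-1→OOX./XX../OXO.; (2,3)=-1→OOX./XX../.XOO
ply 3, X at OOXO/XX../.XO. | (1,2)=+1→OOXO/XXX./.XO.*; (1,3)=+1→OOXO/XX.X/.XO.; (2,0)=+1→OOXO/XX../XXO.; (2,3)=+1→OOXO/XX../.XOX
ply 4: OOXO/XXX./.XO. is terminal -1 (O); from OOX./X.../.XO. depth 6

X's best at [OOX./X.../.XO.]: (1,1)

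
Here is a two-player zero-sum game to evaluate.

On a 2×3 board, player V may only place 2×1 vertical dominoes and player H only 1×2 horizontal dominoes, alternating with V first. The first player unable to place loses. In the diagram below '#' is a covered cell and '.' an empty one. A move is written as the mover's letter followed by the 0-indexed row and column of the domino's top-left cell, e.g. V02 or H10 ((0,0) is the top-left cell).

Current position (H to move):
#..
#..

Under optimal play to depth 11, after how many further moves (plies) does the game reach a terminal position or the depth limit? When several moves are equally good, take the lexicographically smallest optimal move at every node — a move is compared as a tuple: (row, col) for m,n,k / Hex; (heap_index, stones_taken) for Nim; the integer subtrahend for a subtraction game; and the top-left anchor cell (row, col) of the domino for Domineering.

PV length from [#../#..]: 1 ply

p1 H@[#../#..]: H01[###/#..]+1* H11[#../###]+1
p2 V@[###/#..] terminal -1; root [#../#..] d11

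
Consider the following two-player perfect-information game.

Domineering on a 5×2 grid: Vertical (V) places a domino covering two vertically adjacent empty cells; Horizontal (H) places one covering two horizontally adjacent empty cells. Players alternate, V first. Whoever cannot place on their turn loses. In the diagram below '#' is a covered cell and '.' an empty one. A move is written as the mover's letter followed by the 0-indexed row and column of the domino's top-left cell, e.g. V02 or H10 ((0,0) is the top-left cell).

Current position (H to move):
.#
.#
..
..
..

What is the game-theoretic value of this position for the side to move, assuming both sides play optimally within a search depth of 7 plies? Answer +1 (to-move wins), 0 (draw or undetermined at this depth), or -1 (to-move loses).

value(.#/.#/../../.., H) = +1

p1 H@[.#/.#/../../..]: H20[.#/.#/##/../..]-1 H30[.#/.#/../##/..]+1* H40[.#/.#/../../##]-1
p2 V@[.#/.#/../##/..]: V00[##/##/../##/..]-1* V10[.#/##/#./##/..]-1
p3 H@[##/##/../##/..]: H20[##/##/##/##/..]+1* H40[##/##/../##/##]+1
p4 V@[##/##/##/##/..] terminal -1; root [.#/.#/../../..] d7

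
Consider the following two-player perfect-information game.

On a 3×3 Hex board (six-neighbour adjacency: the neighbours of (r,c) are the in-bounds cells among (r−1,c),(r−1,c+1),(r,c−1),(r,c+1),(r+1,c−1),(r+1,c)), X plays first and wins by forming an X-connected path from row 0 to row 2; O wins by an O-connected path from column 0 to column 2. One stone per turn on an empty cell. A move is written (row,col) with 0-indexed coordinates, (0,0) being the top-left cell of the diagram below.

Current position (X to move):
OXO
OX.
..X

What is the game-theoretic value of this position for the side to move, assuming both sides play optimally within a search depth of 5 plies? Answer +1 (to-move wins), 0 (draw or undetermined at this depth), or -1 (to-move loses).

p1 X@[OXO/OX./..X]: (1,2)[OXO/OXX/..X]+1* (2,0)[OXO/OX./X.X]+1 (2,1)[OXO/OX./.XX]+1
p2 O@[OXO/OXX/..X] terminal -1; root [OXO/OX./..X] d5

value(OXO/OX./..X, X) = +1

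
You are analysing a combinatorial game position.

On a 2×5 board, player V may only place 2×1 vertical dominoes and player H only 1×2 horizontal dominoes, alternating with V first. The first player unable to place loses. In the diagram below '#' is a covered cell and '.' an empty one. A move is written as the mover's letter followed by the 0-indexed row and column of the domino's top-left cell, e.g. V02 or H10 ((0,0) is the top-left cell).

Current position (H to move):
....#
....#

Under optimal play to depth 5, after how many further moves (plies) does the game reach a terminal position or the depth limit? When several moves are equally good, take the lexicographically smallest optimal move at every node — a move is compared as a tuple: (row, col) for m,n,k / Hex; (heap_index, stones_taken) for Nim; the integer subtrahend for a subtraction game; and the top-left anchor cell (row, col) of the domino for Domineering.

ply 1, H at ....#/....# | H00=-1→##..#/....#; H01=+1→.##.#/....#*; H02=-1→..###/....#; H10=-1→....#/##..#; H11=+1→....#/.##.#; H12=-1→....#/..###
ply 2, V at .##.#/....# | V00=-1→###.#/#...#*; V03=-1→.####/...##
ply 3, H at ###.#/#...# | H11=-1→###.#/###.#; H12=+1→###.#/#.###*
ply 4: ###.#/#.### is terminal -1 (V); from ....#/....# depth 5

PV length from [....#/....#]: 3 plies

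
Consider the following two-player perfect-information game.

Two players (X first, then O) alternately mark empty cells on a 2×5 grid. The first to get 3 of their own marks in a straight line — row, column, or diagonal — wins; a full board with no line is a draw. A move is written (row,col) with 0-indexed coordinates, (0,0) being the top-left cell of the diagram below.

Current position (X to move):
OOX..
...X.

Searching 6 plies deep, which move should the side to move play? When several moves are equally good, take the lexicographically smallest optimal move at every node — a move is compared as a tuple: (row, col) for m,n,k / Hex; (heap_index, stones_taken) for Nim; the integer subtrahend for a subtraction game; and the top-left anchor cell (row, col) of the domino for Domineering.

[OOX../...X.] X move#1: (0,3):+1/OOXX./...X.*, (0,4):+1/OOX.X/...X., (1,0):+0/OOX../X..X., (1,1):+0/OOX../.X.X., (1,2):+1/OOX../..XX., (1,4):+0/OOX../...XX
[OOXX./...X.] O move#2: (0,4):-1/OOXXO/...X.*, (1,0):-1/OOXX./O..X., (1,1):-1/OOXX./.O.X., (1,2):-1/OOXX./..OX., (1,4):-1/OOXX./...XO
[OOXXO/...X.] X move#3: (1,0):+0/OOXXO/X..X., (1,1):+0/OOXXO/.X.X., (1,2):+1/OOXXO/..XX.*, (1,4):+0/OOXXO/...XX
[OOXXO/..XX.] O move#4: (1,0):-1/OOXXO/O.XX.*, (1,1):-1/OOXXO/.OXX., (1,4):-1/OOXXO/..XXO
[OOXXO/O.XX.] X move#5: (1,1):+1/OOXXO/OXXX.*, (1,4):+1/OOXXO/O.XXX
[OOXXO/OXXX.] end (terminal -1, O#6); searched OOX../...X. to 6

X's best at [OOX../...X.]: (0,3)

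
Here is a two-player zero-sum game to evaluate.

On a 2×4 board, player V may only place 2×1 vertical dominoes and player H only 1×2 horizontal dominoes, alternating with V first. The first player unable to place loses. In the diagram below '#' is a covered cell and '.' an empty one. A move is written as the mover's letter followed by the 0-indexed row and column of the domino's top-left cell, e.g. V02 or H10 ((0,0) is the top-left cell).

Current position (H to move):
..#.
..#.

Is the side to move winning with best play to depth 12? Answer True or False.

H winning at [..#./..#.]: True

ply 1, H at ..#./..#. | H00=+1→###./..#.*; H10=+1→..#./###.
ply 2, V at ###./..#. | V03=-1→####/..##*
ply 3, H at ####/..## | H10=+1→####/####*
ply 4: ####/#### is terminal -1 (V); from ..#./..#. depth 12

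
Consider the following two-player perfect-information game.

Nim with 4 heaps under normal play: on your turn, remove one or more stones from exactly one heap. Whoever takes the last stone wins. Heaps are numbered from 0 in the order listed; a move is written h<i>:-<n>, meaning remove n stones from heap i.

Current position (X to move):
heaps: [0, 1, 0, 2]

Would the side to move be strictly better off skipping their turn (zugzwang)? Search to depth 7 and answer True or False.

p1 X@[(0,1,0,2)]: h1:-1[(0,0,0,2)]-1 h3:-1[(0,1,0,1)]+1* h3:-2[(0,1,0,0)]-1
p2 O@[(0,1,0,1)]: h1:-1[(0,0,0,1)]-1* h3:-1[(0,1,0,0)]-1
p3 X@[(0,0,0,1)]: h3:-1[(0,0,0,0)]+1*
p4 O@[(0,0,0,0)] terminal -1; root [(0,1,0,2)] d7
suppose X passes — search the same position with O to move:
pass> p1 O@[(0,1,0,2)]: h1:-1[(0,0,0,2)]-1 h3:-1[(0,1,0,1)]+1* h3:-2[(0,1,0,0)]-1
pass> p2 X@[(0,1,0,1)]: h1:-1[(0,0,0,1)]-1* h3:-1[(0,1,0,0)]-1
pass> p3 O@[(0,0,0,1)]: h3:-1[(0,0,0,0)]+1*
pass> p4 X@[(0,0,0,0)] terminal -1; root [(0,1,0,2)] d7
for X: play +1, pass -1

zugzwang((0,1,0,2), X) = False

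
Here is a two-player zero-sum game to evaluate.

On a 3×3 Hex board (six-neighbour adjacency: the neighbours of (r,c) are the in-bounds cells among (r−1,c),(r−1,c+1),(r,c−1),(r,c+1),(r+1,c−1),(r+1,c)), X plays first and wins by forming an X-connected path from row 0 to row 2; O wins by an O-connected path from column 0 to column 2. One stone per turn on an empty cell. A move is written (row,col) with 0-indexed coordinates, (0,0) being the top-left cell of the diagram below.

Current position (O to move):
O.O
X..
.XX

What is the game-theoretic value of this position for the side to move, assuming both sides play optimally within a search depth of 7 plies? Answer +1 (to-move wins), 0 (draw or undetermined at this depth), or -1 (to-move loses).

value(O.O/X../.XX, O) = +1

[O.O/X../.XX] O move#1: (0,1):+1/OOO/X../.XX*, (1,1):+1/O.O/XO./.XX, (1,2):-1/O.O/X.O/.XX, (2,0):+1/O.O/X../OXX
[OOO/X../.XX] end (terminal -1, X#2); searched O.O/X../.XX to 7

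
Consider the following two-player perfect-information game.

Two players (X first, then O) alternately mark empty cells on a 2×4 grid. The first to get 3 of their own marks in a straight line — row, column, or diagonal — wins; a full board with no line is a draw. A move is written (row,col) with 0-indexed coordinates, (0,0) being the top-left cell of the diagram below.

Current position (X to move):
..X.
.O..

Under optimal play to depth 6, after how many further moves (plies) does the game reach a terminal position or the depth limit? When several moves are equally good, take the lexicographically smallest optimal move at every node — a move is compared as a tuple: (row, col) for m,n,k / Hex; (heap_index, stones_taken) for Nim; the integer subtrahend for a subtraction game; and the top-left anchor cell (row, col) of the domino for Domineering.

ply 1, X at ..X./.O.. | (0,0)=+0→X.X./.O..; (0,1)=+1→.XX./.O..*; (0,3)=+0→..XX/.O..; (1,0)=+0→..X./XO..; (1,2)=+0→..X./.OX.; (1,3)=+0→..X./.O.X
ply 2, O at .XX./.O.. | (0,0)=-1→OXX./.O..*; (0,3)=-1→.XXO/.O..; (1,0)=-1→.XX./OO..; (1,2)=-1→.XX./.OO.; (1,3)=-1→.XX./.O.O
ply 3, X at OXX./.O.. | (0,3)=+1→OXXX/.O..*; (1,0)=+0→OXX./XO..; (1,2)=+0→OXX./.OX.; (1,3)=+0→OXX./.O.X
ply 4: OXXX/.O.. is terminal -1 (O); from ..X./.O.. depth 6

PV length from [..X./.O..]: 3 plies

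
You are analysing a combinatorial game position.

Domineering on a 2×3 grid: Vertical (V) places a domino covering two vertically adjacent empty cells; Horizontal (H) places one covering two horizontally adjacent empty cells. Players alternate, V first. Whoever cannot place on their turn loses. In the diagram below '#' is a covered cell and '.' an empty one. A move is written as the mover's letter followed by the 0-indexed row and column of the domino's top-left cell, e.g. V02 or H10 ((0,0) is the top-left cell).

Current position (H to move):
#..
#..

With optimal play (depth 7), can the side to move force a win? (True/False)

p1 H@[#../#..]: H01[###/#..]+1* H11[#../###]+1
p2 V@[###/#..] terminal -1; root [#../#..] d7

H winning at [#../#..]: True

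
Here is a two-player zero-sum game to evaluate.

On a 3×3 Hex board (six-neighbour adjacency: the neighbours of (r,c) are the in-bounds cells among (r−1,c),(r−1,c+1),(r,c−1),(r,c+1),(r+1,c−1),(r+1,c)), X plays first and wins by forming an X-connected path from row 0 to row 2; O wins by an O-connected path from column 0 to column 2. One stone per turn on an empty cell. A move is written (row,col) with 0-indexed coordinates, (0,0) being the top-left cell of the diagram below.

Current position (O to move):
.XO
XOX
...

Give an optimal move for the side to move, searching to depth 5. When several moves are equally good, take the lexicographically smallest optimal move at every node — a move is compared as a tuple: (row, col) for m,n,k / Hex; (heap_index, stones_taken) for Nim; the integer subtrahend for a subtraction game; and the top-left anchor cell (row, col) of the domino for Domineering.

[.XO/XOX/...] O move#1: (0,0):-1/OXO/XOX/..., (2,0):+1/.XO/XOX/O..*, (2,1):-1/.XO/XOX/.O., (2,2):-1/.XO/XOX/..O
[.XO/XOX/O..] end (terminal -1, X#2); searched .XO/XOX/... to 5

O's best at [.XO/XOX/...]: (2,0)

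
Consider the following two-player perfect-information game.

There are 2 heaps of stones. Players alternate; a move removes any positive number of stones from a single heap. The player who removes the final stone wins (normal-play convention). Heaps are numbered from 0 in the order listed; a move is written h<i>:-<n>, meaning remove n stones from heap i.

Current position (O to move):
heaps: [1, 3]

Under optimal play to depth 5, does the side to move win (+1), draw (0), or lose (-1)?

p1 O@[(1,3)]: h0:-1[(0,3)]-1 h1:-1[(1,2)]-1 h1:-2[(1,1)]+1* h1:-3[(1,0)]-1
p2 X@[(1,1)]: h0:-1[(0,1)]-1* h1:-1[(1,0)]-1
p3 O@[(0,1)]: h1:-1[(0,0)]+1*
p4 X@[(0,0)] terminal -1; root [(1,3)] d5

value((1,3), O) = +1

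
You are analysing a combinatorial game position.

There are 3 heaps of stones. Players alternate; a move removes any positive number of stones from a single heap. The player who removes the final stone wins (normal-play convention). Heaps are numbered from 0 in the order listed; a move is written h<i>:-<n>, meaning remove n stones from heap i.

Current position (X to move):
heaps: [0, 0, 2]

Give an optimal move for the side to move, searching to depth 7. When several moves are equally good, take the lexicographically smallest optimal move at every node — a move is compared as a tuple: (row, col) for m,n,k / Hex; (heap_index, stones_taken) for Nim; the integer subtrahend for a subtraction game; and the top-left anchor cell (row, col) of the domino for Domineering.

ply 1, X at (0,0,2) | h2:-1=-1→(0,0,1); h2:-2=+1→(0,0,0)*
ply 2: (0,0,0) is terminal -1 (O); from (0,0,2) depth 7

X's best at [(0,0,2)]: h2:-2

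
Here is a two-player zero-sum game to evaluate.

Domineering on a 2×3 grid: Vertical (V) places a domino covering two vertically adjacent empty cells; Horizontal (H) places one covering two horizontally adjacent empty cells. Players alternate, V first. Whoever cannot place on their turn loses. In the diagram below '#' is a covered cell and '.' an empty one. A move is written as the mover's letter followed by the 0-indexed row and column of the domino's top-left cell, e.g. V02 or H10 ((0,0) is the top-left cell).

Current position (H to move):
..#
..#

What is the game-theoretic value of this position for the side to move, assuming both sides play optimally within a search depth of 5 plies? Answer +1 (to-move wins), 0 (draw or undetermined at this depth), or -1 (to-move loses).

[..#/..#] H move#1: H00:+1/###/..#*, H10:+1/..#/###
[###/..#] end (terminal -1, V#2); searched ..#/..# to 5

value(..#/..#, H) = +1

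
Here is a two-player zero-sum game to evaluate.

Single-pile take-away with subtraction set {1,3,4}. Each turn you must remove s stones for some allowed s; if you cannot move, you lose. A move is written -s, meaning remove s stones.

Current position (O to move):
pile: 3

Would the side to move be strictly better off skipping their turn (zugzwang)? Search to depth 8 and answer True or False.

zugzwang(3, O) = False

[3] O move#1: -1:+1/2*, -3:+1/0
[2] X move#2: -1:-1/1*
[1] O move#3: -1:+1/0*
[0] end (terminal -1, X#4); searched 3 to 8
suppose O passes — search the same position with X to move:
pass> [3] X move#1: -1:+1/2*, -3:+1/0
pass> [2] O move#2: -1:-1/1*
pass> [1] X move#3: -1:+1/0*
pass> [0] end (terminal -1, O#4); searched 3 to 8
for O: play +1, pass -1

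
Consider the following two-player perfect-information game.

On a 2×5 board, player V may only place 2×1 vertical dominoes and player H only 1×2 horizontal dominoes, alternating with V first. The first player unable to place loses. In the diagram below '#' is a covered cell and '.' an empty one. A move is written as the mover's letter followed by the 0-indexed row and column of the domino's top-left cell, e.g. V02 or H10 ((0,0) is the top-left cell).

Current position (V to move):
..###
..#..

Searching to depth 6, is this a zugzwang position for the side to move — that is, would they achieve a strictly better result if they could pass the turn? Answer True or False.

[..###/..#..] V move#1: V00:+1/#.###/#.#..*, V01:+1/.####/.##..
[#.###/#.#..] H move#2: H13:-1/#.###/#.###*
[#.###/#.###] V move#3: V01:+1/#####/#####*
[#####/#####] end (terminal -1, H#4); searched ..###/..#.. to 6
suppose V passes — search the same position with H to move:
pass> [..###/..#..] H move#1: H00:+1/#####/..#..*, H10:+1/..###/###.., H13:-1/..###/..###
pass> [#####/..#..] end (terminal -1, V#2); searched ..###/..#.. to 6
for V: play +1, pass -1

zugzwang(..###/..#.., V) = False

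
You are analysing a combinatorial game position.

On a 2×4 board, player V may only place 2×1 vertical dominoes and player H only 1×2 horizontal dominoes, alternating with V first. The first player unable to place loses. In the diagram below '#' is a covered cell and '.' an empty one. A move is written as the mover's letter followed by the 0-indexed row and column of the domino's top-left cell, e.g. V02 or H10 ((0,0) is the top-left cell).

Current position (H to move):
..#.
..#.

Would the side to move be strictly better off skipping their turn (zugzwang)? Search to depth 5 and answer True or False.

ply 1, H at ..#./..#. | H00=+1→###./..#.*; H10=+1→..#./###.
ply 2, V at ###./..#. | V03=-1→####/..##*
ply 3, H at ####/..## | H10=+1→####/####*
ply 4: ####/#### is terminal -1 (V); from ..#./..#. depth 5
suppose H passes — search the same position with V to move:
pass> ply 1, V at ..#./..#. | V00=+1→#.#./#.#.*; V01=+1→.##./.##.; V03=-1→..##/..##
pass> ply 2: #.#./#.#. is terminal -1 (H); from ..#./..#. depth 5
for H: play +1, pass -1

zugzwang(..#./..#., H) = False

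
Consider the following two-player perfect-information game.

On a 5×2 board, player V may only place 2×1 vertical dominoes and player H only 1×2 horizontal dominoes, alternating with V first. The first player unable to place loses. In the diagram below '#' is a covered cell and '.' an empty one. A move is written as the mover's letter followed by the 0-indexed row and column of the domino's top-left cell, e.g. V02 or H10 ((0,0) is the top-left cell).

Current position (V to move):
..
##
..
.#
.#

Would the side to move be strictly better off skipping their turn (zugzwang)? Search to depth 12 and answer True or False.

zugzwang(../##/../.#/.#, V) = False

ply 1, V at ../##/../.#/.# | V20=-1→../##/#./##/.#*; V30=-1→../##/../##/##
ply 2, H at ../##/#./##/.# | H00=+1→##/##/#./##/.#*
ply 3: ##/##/#./##/.# is terminal -1 (V); from ../##/../.#/.# depth 12
if V skipped the turn, H would face:
~ ply 1, H at ../##/../.#/.# | H00=-1→##/##/../.#/.#; H20=+1→../##/##/.#/.#*
~ ply 2, V at ../##/##/.#/.# | V30=-1→../##/##/##/##*
~ ply 3, H at ../##/##/##/## | H00=+1→##/##/##/##/##*
~ ply 4: ##/##/##/##/## is terminal -1 (V); from ../##/../.#/.# depth 12
compare (V): move=-1 vs pass=-1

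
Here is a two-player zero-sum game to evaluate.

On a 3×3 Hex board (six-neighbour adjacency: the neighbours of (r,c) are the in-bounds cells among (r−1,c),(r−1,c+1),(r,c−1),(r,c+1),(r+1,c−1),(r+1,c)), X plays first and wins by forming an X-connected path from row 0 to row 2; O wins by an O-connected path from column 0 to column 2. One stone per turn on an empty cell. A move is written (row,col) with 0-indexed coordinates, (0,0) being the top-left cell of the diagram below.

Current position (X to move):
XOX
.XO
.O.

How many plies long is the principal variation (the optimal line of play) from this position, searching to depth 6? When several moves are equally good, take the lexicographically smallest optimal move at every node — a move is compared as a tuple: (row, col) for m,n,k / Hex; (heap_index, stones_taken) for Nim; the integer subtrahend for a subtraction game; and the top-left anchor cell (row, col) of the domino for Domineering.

PV length from [XOX/.XO/.O.]: 1 ply

ply 1, X at XOX/.XO/.O. | (1,0)=-1→XOX/XXO/.O.; (2,0)=+1→XOX/.XO/XO.*; (2,2)=-1→XOX/.XO/.OX
ply 2: XOX/.XO/XO. is terminal -1 (O); from XOX/.XO/.O. depth 6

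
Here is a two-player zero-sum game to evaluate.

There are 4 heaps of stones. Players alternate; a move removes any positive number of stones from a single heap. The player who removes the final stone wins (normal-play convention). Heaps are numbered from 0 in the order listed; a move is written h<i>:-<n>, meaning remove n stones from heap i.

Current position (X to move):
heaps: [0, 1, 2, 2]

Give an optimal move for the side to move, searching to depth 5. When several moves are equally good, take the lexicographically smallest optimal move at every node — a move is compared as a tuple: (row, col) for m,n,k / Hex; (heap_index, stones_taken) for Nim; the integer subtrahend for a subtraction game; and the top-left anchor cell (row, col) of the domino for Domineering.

[(0,1,2,2)] X move#1: h1:-1:+1/(0,0,2,2)*, h2:-1:-1/(0,1,1,2), h2:-2:-1/(0,1,0,2), h3:-1:-1/(0,1,2,1), h3:-2:-1/(0,1,2,0)
[(0,0,2,2)] O move#2: h2:-1:-1/(0,0,1,2)*, h2:-2:-1/(0,0,0,2), h3:-1:-1/(0,0,2,1), h3:-2:-1/(0,0,2,0)
[(0,0,1,2)] X move#3: h2:-1:-1/(0,0,0,2), h3:-1:+1/(0,0,1,1)*, h3:-2:-1/(0,0,1,0)
[(0,0,1,1)] O move#4: h2:-1:-1/(0,0,0,1)*, h3:-1:-1/(0,0,1,0)
[(0,0,0,1)] X move#5: h3:-1:+1/(0,0,0,0)*
[(0,0,0,0)] end (terminal -1, O#6); searched (0,1,2,2) to 5

X's best at [(0,1,2,2)]: h1:-1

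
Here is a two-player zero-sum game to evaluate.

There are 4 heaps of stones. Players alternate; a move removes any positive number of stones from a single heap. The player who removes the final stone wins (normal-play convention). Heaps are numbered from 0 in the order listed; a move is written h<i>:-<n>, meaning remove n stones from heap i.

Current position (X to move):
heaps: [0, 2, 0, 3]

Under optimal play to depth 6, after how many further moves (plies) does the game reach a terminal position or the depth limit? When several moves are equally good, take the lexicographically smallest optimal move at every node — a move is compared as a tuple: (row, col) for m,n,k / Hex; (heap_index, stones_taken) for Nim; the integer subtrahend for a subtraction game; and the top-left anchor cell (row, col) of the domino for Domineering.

PV length from [(0,2,0,3)]: 5 plies

p1 X@[(0,2,0,3)]: h1:-1[(0,1,0,3)]-1 h1:-2[(0,0,0,3)]-1 h3:-1[(0,2,0,2)]+1* h3:-2[(0,2,0,1)]-1 h3:-3[(0,2,0,0)]-1
p2 O@[(0,2,0,2)]: h1:-1[(0,1,0,2)]-1* h1:-2[(0,0,0,2)]-1 h3:-1[(0,2,0,1)]-1 h3:-2[(0,2,0,0)]-1
p3 X@[(0,1,0,2)]: h1:-1[(0,0,0,2)]-1 h3:-1[(0,1,0,1)]+1* h3:-2[(0,1,0,0)]-1
p4 O@[(0,1,0,1)]: h1:-1[(0,0,0,1)]-1* h3:-1[(0,1,0,0)]-1
p5 X@[(0,0,0,1)]: h3:-1[(0,0,0,0)]+1*
p6 O@[(0,0,0,0)] terminal -1; root [(0,2,0,3)] d6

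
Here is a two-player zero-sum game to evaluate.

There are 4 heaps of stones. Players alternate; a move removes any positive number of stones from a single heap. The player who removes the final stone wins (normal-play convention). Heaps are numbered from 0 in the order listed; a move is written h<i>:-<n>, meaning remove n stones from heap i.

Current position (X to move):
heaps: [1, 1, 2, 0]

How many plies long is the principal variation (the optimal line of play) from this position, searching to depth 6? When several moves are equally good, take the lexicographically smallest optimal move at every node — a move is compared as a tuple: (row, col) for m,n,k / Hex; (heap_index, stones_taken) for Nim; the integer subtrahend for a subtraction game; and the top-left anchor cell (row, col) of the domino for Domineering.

p1 X@[(1,1,2,0)]: h0:-1[(0,1,2,0)]-1 h1:-1[(1,0,2,0)]-1 h2:-1[(1,1,1,0)]-1 h2:-2[(1,1,0,0)]+1*
p2 O@[(1,1,0,0)]: h0:-1[(0,1,0,0)]-1* h1:-1[(1,0,0,0)]-1
p3 X@[(0,1,0,0)]: h1:-1[(0,0,0,0)]+1*
p4 O@[(0,0,0,0)] terminal -1; root [(1,1,2,0)] d6

PV length from [(1,1,2,0)]: 3 plies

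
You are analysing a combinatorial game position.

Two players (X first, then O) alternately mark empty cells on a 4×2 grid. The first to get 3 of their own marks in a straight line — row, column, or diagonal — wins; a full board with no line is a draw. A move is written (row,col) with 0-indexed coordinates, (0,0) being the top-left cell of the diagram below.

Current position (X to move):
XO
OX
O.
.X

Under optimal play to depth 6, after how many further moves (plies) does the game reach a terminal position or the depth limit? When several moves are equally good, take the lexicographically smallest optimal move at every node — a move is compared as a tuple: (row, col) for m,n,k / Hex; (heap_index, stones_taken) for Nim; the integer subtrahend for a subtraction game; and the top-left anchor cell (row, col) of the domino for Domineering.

[XO/OX/O./.X] X move#1: (2,1):+1/XO/OX/OX/.X*, (3,0):+0/XO/OX/O./XX
[XO/OX/OX/.X] end (terminal -1, O#2); searched XO/OX/O./.X to 6

PV length from [XO/OX/O./.X]: 1 ply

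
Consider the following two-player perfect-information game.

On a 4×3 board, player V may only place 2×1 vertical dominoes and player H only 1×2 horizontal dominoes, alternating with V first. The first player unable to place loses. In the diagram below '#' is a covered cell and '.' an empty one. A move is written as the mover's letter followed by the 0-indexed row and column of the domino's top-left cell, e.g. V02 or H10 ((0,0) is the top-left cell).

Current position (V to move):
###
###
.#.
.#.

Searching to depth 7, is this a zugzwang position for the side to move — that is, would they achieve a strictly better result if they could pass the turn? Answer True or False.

zugzwang(###/###/.#./.#., V) = False

p1 V@[###/###/.#./.#.]: V20[###/###/##./##.]+1* V22[###/###/.##/.##]+1
p2 H@[###/###/##./##.] terminal -1; root [###/###/.#./.#.] d7
pass branch (H moves first from the same position):
  | p1 H@[###/###/.#./.#.] terminal -1; root [###/###/.#./.#.] d7
V moving scores +1; V passing scores +1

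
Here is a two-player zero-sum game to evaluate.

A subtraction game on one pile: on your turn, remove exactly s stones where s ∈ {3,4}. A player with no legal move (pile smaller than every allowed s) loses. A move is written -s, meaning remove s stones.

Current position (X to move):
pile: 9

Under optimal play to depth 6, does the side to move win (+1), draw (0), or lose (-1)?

value(9, X) = -1

[9] X move#1: -3:-1/6*, -4:-1/5
[6] O move#2: -3:-1/3, -4:+1/2*
[2] end (terminal -1, X#3); searched 9 to 6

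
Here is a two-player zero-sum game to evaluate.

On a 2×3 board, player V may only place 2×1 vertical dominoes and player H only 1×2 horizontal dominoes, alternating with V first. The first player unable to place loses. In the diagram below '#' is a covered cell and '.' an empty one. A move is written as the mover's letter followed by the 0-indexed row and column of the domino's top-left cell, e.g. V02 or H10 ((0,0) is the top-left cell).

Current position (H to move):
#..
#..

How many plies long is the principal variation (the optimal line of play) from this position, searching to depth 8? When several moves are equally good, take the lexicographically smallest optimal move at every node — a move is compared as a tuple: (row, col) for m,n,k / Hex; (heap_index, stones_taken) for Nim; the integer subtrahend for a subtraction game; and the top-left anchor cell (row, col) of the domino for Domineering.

PV length from [#../#..]: 1 ply

[#../#..] H move#1: H01:+1/###/#..*, H11:+1/#../###
[###/#..] end (terminal -1, V#2); searched #../#.. to 8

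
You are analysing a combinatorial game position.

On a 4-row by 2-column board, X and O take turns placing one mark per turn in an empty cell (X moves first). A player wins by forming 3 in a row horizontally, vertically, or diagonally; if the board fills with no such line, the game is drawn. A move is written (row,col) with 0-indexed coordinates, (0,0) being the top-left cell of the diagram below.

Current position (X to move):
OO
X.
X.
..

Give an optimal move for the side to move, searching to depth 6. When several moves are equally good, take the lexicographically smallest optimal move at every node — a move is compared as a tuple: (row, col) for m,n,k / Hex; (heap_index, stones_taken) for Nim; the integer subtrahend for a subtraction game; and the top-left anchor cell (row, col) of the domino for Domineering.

ply 1, X at OO/X./X./.. | (1,1)=+0→OO/XX/X./..; (2,1)=+0→OO/X./XX/..; (3,0)=+1→OO/X./X./X.*; (3,1)=+0→OO/X./X./.X
ply 2: OO/X./X./X. is terminal -1 (O); from OO/X./X./.. depth 6

X's best at [OO/X./X./..]: (3,0)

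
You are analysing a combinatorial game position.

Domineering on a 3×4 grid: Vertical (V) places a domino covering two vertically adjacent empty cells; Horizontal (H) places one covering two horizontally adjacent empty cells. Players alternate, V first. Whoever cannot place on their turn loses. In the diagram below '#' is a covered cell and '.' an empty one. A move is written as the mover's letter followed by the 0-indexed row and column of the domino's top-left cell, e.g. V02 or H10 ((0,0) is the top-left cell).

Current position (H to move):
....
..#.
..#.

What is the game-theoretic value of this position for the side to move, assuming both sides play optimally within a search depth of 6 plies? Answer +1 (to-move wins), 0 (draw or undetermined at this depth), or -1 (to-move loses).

value(..../..#./..#., H) = +1

[..../..#./..#.] H move#1: H00:-1/##../..#./..#., H01:-1/.##./..#./..#., H02:-1/..##/..#./..#., H10:+1/..../###./..#.*, H20:-1/..../..#./###.
[..../###./..#.] V move#2: V03:-1/...#/####/..#.*, V13:-1/..../####/..##
[...#/####/..#.] H move#3: H00:+1/##.#/####/..#.*, H01:+1/.###/####/..#., H20:+1/...#/####/###.
[##.#/####/..#.] end (terminal -1, V#4); searched ..../..#./..#. to 6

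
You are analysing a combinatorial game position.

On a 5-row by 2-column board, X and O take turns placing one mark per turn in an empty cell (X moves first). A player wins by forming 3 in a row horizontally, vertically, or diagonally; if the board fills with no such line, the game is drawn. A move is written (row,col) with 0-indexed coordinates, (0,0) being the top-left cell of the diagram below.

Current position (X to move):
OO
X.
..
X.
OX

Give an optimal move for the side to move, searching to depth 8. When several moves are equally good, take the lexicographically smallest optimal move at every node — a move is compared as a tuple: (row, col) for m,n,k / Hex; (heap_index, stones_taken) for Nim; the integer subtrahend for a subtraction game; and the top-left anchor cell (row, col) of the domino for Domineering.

ply 1, X at OO/X./../X./OX | (1,1)=+0→OO/XX/../X./OX; (2,0)=+1→OO/X./X./X./OX*; (2,1)=+1→OO/X./.X/X./OX; (3,1)=+1→OO/X./../XX/OX
ply 2: OO/X./X./X./OX is terminal -1 (O); from OO/X./../X./OX depth 8

X's best at [OO/X./../X./OX]: (2,0)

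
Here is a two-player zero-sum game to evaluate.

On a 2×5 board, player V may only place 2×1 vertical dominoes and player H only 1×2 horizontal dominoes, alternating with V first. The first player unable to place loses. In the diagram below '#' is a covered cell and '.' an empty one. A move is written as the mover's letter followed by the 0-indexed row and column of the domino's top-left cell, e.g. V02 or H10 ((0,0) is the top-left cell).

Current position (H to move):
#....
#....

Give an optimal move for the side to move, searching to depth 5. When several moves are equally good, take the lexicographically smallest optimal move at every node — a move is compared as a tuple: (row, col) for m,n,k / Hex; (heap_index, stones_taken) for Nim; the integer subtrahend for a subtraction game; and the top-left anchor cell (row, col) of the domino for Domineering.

H's best at [#..../#....]: H02

p1 H@[#..../#....]: H01[###../#....]-1 H02[#.##./#....]+1* H03[#..##/#....]-1 H11[#..../###..]-1 H12[#..../#.##.]+1 H13[#..../#..##]-1
p2 V@[#.##./#....]: V01[####./##...]-1* V04[#.###/#...#]-1
p3 H@[####./##...]: H12[####./####.]-1 H13[####./##.##]+1*
p4 V@[####./##.##] terminal -1; root [#..../#....] d5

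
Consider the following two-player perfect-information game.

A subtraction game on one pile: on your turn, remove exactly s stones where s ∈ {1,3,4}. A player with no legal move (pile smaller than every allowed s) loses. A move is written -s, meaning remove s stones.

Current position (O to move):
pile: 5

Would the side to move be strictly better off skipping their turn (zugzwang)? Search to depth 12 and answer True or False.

p1 O@[5]: -1[4]-1 -3[2]+1* -4[1]-1
p2 X@[2]: -1[1]-1*
p3 O@[1]: -1[0]+1*
p4 X@[0] terminal -1; root [5] d12
if O skipped the turn, X would face:
~ p1 X@[5]: -1[4]-1 -3[2]+1* -4[1]-1
~ p2 O@[2]: -1[1]-1*
~ p3 X@[1]: -1[0]+1*
~ p4 O@[0] terminal -1; root [5] d12
compare (O): move=+1 vs pass=-1

zugzwang(5, O) = False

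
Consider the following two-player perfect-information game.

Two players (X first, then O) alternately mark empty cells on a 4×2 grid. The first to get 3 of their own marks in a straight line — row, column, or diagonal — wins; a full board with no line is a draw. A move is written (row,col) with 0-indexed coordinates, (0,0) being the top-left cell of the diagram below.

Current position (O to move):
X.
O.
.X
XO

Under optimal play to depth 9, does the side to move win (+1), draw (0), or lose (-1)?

[X./O./.X/XO] O move#1: (0,1):+0/XO/O./.X/XO*, (1,1):+0/X./OO/.X/XO, (2,0):+0/X./O./OX/XO
[XO/O./.X/XO] X move#2: (1,1):+0/XO/OX/.X/XO*, (2,0):+0/XO/O./XX/XO
[XO/OX/.X/XO] O move#3: (2,0):+0/XO/OX/OX/XO*
[XO/OX/OX/XO] end (terminal +0, X#4); searched X./O./.X/XO to 9

value(X./O./.X/XO, O) = 0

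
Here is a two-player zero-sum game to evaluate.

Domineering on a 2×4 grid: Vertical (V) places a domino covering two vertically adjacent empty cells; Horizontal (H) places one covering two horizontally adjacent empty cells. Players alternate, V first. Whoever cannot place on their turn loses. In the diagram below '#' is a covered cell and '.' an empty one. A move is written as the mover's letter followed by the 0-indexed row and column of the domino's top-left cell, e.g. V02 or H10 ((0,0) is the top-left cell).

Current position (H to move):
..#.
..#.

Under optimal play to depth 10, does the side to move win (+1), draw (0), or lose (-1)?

p1 H@[..#./..#.]: H00[###./..#.]+1* H10[..#./###.]+1
p2 V@[###./..#.]: V03[####/..##]-1*
p3 H@[####/..##]: H10[####/####]+1*
p4 V@[####/####] terminal -1; root [..#./..#.] d10

value(..#./..#., H) = +1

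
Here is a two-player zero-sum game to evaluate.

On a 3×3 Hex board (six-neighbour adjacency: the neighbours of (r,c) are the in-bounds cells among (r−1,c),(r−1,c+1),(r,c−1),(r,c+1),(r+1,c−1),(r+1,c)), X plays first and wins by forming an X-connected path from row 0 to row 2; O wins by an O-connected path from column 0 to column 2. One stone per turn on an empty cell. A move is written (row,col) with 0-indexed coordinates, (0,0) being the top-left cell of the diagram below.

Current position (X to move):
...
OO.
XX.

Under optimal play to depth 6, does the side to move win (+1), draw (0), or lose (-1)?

[.../OO./XX.] X move#1: (0,0):-1/X../OO./XX.*, (0,1):-1/.X./OO./XX., (0,2):-1/..X/OO./XX., (1,2):-1/.../OOX/XX., (2,2):-1/.../OO./XXX
[X../OO./XX.] O move#2: (0,1):+1/XO./OO./XX.*, (0,2):+1/X.O/OO./XX., (1,2):+1/X../OOO/XX., (2,2):+1/X../OO./XXO
[XO./OO./XX.] X move#3: (0,2):-1/XOX/OO./XX.*, (1,2):-1/XO./OOX/XX., (2,2):-1/XO./OO./XXX
[XOX/OO./XX.] O move#4: (1,2):+1/XOX/OOO/XX.*, (2,2):-1/XOX/OO./XXO
[XOX/OOO/XX.] end (terminal -1, X#5); searched .../OO./XX. to 6

value(.../OO./XX., X) = -1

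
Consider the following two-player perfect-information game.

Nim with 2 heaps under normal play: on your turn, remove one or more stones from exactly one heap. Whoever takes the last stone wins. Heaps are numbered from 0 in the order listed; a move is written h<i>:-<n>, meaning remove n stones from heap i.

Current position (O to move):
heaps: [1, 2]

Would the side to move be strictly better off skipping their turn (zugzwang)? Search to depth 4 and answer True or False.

zugzwang((1,2), O) = False

ply 1, O at (1,2) | h0:-1=-1→(0,2); h1:-1=+1→(1,1)*; h1:-2=-1→(1,0)
ply 2, X at (1,1) | h0:-1=-1→(0,1)*; h1:-1=-1→(1,0)
ply 3, O at (0,1) | h1:-1=+1→(0,0)*
ply 4: (0,0) is terminal -1 (X); from (1,2) depth 4
pass branch (X moves first from the same position):
  | ply 1, X at (1,2) | h0:-1=-1→(0,2); h1:-1=+1→(1,1)*; h1:-2=-1→(1,0)
  | ply 2, O at (1,1) | h0:-1=-1→(0,1)*; h1:-1=-1→(1,0)
  | ply 3, X at (0,1) | h1:-1=+1→(0,0)*
  | ply 4: (0,0) is terminal -1 (O); from (1,2) depth 4
O moving scores +1; O passing scores -1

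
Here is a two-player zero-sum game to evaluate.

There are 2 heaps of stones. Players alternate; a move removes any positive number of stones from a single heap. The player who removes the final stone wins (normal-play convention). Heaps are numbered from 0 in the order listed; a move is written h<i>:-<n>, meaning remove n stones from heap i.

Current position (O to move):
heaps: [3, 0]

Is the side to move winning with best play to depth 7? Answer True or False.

O winning at [(3,0)]: True

[(3,0)] O move#1: h0:-1:-1/(2,0), h0:-2:-1/(1,0), h0:-3:+1/(0,0)*
[(0,0)] end (terminal -1, X#2); searched (3,0) to 7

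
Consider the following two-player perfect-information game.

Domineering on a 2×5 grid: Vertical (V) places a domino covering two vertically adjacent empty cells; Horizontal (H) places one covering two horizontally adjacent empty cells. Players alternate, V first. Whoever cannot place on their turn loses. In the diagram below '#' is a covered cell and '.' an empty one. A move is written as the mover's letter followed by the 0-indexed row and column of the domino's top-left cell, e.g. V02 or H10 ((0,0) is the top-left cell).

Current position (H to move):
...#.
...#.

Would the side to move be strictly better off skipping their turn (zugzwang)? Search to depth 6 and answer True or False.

zugzwang(...#./...#., H) = False

p1 H@[...#./...#.]: H00[##.#./...#.]-1* H01[.###./...#.]-1 H10[...#./##.#.]-1 H11[...#./.###.]-1
p2 V@[##.#./...#.]: V02[####./..##.]+1* V04[##.##/...##]-1
p3 H@[####./..##.]: H10[####./####.]-1*
p4 V@[####./####.]: V04[#####/#####]+1*
p5 H@[#####/#####] terminal -1; root [...#./...#.] d6
suppose H passes — search the same position with V to move:
pass> p1 V@[...#./...#.]: V00[#..#./#..#.]-1 V01[.#.#./.#.#.]+1* V02[..##./..##.]-1 V04[...##/...##]-1
pass> p2 H@[.#.#./.#.#.] terminal -1; root [...#./...#.] d6
for H: play -1, pass -1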